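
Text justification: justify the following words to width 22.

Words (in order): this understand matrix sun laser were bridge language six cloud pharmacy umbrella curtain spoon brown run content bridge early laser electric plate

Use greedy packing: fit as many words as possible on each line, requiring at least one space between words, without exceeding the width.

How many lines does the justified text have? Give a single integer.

Line 1: ['this', 'understand', 'matrix'] (min_width=22, slack=0)
Line 2: ['sun', 'laser', 'were', 'bridge'] (min_width=21, slack=1)
Line 3: ['language', 'six', 'cloud'] (min_width=18, slack=4)
Line 4: ['pharmacy', 'umbrella'] (min_width=17, slack=5)
Line 5: ['curtain', 'spoon', 'brown'] (min_width=19, slack=3)
Line 6: ['run', 'content', 'bridge'] (min_width=18, slack=4)
Line 7: ['early', 'laser', 'electric'] (min_width=20, slack=2)
Line 8: ['plate'] (min_width=5, slack=17)
Total lines: 8

Answer: 8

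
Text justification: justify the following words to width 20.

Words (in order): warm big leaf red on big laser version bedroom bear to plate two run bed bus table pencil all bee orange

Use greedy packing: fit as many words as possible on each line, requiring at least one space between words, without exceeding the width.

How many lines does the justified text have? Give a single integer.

Answer: 6

Derivation:
Line 1: ['warm', 'big', 'leaf', 'red', 'on'] (min_width=20, slack=0)
Line 2: ['big', 'laser', 'version'] (min_width=17, slack=3)
Line 3: ['bedroom', 'bear', 'to'] (min_width=15, slack=5)
Line 4: ['plate', 'two', 'run', 'bed'] (min_width=17, slack=3)
Line 5: ['bus', 'table', 'pencil', 'all'] (min_width=20, slack=0)
Line 6: ['bee', 'orange'] (min_width=10, slack=10)
Total lines: 6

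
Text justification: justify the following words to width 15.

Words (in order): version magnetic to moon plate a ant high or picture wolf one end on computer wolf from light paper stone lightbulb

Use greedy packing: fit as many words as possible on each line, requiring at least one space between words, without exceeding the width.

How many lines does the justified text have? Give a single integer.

Answer: 10

Derivation:
Line 1: ['version'] (min_width=7, slack=8)
Line 2: ['magnetic', 'to'] (min_width=11, slack=4)
Line 3: ['moon', 'plate', 'a'] (min_width=12, slack=3)
Line 4: ['ant', 'high', 'or'] (min_width=11, slack=4)
Line 5: ['picture', 'wolf'] (min_width=12, slack=3)
Line 6: ['one', 'end', 'on'] (min_width=10, slack=5)
Line 7: ['computer', 'wolf'] (min_width=13, slack=2)
Line 8: ['from', 'light'] (min_width=10, slack=5)
Line 9: ['paper', 'stone'] (min_width=11, slack=4)
Line 10: ['lightbulb'] (min_width=9, slack=6)
Total lines: 10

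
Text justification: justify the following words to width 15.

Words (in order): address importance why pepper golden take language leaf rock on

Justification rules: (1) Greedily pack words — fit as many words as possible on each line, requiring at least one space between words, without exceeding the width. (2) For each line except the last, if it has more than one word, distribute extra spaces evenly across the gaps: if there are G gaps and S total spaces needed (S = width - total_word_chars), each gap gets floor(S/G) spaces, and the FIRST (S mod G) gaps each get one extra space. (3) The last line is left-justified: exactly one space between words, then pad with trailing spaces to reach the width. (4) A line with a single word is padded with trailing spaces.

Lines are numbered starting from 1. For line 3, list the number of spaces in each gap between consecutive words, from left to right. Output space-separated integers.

Answer: 3

Derivation:
Line 1: ['address'] (min_width=7, slack=8)
Line 2: ['importance', 'why'] (min_width=14, slack=1)
Line 3: ['pepper', 'golden'] (min_width=13, slack=2)
Line 4: ['take', 'language'] (min_width=13, slack=2)
Line 5: ['leaf', 'rock', 'on'] (min_width=12, slack=3)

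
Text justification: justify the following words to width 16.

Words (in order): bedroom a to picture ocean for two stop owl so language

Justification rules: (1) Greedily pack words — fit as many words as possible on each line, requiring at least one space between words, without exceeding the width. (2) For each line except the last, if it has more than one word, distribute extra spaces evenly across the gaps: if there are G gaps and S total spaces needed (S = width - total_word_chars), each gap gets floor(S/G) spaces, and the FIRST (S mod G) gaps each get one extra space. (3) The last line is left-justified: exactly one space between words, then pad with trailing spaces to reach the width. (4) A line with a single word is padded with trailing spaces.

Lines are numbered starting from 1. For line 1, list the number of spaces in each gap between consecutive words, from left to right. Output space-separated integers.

Answer: 3 3

Derivation:
Line 1: ['bedroom', 'a', 'to'] (min_width=12, slack=4)
Line 2: ['picture', 'ocean'] (min_width=13, slack=3)
Line 3: ['for', 'two', 'stop', 'owl'] (min_width=16, slack=0)
Line 4: ['so', 'language'] (min_width=11, slack=5)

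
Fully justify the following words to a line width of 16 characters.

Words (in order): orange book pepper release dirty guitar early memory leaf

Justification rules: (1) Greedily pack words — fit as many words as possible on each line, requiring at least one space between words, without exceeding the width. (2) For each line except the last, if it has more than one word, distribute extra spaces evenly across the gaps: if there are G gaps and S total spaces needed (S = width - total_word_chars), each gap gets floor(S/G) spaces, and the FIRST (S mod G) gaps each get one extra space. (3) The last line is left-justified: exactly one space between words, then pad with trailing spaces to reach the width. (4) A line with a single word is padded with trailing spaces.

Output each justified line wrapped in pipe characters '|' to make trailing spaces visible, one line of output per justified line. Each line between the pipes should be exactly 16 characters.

Answer: |orange      book|
|pepper   release|
|dirty     guitar|
|early     memory|
|leaf            |

Derivation:
Line 1: ['orange', 'book'] (min_width=11, slack=5)
Line 2: ['pepper', 'release'] (min_width=14, slack=2)
Line 3: ['dirty', 'guitar'] (min_width=12, slack=4)
Line 4: ['early', 'memory'] (min_width=12, slack=4)
Line 5: ['leaf'] (min_width=4, slack=12)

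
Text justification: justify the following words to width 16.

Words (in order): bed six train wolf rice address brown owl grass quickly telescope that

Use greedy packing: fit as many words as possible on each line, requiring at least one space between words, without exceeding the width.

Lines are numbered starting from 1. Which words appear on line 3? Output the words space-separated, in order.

Answer: address brown

Derivation:
Line 1: ['bed', 'six', 'train'] (min_width=13, slack=3)
Line 2: ['wolf', 'rice'] (min_width=9, slack=7)
Line 3: ['address', 'brown'] (min_width=13, slack=3)
Line 4: ['owl', 'grass'] (min_width=9, slack=7)
Line 5: ['quickly'] (min_width=7, slack=9)
Line 6: ['telescope', 'that'] (min_width=14, slack=2)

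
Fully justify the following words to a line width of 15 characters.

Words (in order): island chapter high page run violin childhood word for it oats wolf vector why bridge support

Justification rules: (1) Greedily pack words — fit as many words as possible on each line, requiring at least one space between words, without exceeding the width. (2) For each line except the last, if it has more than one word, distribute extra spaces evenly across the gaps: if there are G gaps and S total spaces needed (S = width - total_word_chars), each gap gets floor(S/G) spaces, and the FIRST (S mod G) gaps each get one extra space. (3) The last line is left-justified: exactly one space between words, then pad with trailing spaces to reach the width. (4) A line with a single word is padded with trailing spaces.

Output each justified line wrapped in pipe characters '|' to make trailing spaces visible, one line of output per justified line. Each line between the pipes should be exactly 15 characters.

Line 1: ['island', 'chapter'] (min_width=14, slack=1)
Line 2: ['high', 'page', 'run'] (min_width=13, slack=2)
Line 3: ['violin'] (min_width=6, slack=9)
Line 4: ['childhood', 'word'] (min_width=14, slack=1)
Line 5: ['for', 'it', 'oats'] (min_width=11, slack=4)
Line 6: ['wolf', 'vector', 'why'] (min_width=15, slack=0)
Line 7: ['bridge', 'support'] (min_width=14, slack=1)

Answer: |island  chapter|
|high  page  run|
|violin         |
|childhood  word|
|for   it   oats|
|wolf vector why|
|bridge support |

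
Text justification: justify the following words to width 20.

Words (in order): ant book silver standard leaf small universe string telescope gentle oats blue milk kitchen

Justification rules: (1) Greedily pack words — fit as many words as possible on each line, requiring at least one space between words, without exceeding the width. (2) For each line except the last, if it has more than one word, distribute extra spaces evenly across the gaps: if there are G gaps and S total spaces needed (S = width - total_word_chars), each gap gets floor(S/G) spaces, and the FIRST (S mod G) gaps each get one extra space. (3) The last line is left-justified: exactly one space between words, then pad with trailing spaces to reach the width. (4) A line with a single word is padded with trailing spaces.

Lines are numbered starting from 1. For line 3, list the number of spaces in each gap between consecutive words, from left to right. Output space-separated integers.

Line 1: ['ant', 'book', 'silver'] (min_width=15, slack=5)
Line 2: ['standard', 'leaf', 'small'] (min_width=19, slack=1)
Line 3: ['universe', 'string'] (min_width=15, slack=5)
Line 4: ['telescope', 'gentle'] (min_width=16, slack=4)
Line 5: ['oats', 'blue', 'milk'] (min_width=14, slack=6)
Line 6: ['kitchen'] (min_width=7, slack=13)

Answer: 6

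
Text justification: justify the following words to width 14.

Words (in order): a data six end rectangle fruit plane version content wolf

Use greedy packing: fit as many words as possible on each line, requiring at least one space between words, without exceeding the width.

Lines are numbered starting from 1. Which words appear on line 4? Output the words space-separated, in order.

Answer: version

Derivation:
Line 1: ['a', 'data', 'six', 'end'] (min_width=14, slack=0)
Line 2: ['rectangle'] (min_width=9, slack=5)
Line 3: ['fruit', 'plane'] (min_width=11, slack=3)
Line 4: ['version'] (min_width=7, slack=7)
Line 5: ['content', 'wolf'] (min_width=12, slack=2)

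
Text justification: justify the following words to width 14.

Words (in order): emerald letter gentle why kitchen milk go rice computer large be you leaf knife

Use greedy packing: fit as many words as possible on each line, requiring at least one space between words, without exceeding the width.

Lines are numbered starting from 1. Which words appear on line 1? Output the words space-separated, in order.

Line 1: ['emerald', 'letter'] (min_width=14, slack=0)
Line 2: ['gentle', 'why'] (min_width=10, slack=4)
Line 3: ['kitchen', 'milk'] (min_width=12, slack=2)
Line 4: ['go', 'rice'] (min_width=7, slack=7)
Line 5: ['computer', 'large'] (min_width=14, slack=0)
Line 6: ['be', 'you', 'leaf'] (min_width=11, slack=3)
Line 7: ['knife'] (min_width=5, slack=9)

Answer: emerald letter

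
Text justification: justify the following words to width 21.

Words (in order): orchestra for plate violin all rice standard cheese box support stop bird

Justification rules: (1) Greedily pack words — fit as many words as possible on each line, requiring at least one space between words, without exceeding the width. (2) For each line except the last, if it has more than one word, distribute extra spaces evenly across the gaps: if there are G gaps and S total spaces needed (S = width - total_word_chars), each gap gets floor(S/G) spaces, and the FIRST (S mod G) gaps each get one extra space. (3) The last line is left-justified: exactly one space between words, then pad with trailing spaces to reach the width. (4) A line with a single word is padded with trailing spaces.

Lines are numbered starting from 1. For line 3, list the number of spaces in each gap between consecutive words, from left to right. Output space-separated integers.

Line 1: ['orchestra', 'for', 'plate'] (min_width=19, slack=2)
Line 2: ['violin', 'all', 'rice'] (min_width=15, slack=6)
Line 3: ['standard', 'cheese', 'box'] (min_width=19, slack=2)
Line 4: ['support', 'stop', 'bird'] (min_width=17, slack=4)

Answer: 2 2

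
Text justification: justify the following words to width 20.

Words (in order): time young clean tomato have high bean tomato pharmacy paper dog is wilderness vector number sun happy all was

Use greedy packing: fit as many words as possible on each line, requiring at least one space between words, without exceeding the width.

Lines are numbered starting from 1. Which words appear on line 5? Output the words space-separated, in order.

Line 1: ['time', 'young', 'clean'] (min_width=16, slack=4)
Line 2: ['tomato', 'have', 'high'] (min_width=16, slack=4)
Line 3: ['bean', 'tomato', 'pharmacy'] (min_width=20, slack=0)
Line 4: ['paper', 'dog', 'is'] (min_width=12, slack=8)
Line 5: ['wilderness', 'vector'] (min_width=17, slack=3)
Line 6: ['number', 'sun', 'happy', 'all'] (min_width=20, slack=0)
Line 7: ['was'] (min_width=3, slack=17)

Answer: wilderness vector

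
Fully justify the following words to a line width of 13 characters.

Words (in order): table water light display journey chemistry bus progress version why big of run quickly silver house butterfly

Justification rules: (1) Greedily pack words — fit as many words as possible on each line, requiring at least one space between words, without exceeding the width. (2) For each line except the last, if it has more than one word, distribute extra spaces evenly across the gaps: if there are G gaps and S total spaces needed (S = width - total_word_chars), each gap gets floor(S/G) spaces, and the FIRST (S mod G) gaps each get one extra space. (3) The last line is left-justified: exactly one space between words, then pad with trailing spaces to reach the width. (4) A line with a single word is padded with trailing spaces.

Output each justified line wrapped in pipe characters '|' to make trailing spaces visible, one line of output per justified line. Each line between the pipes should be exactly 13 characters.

Answer: |table   water|
|light display|
|journey      |
|chemistry bus|
|progress     |
|version   why|
|big   of  run|
|quickly      |
|silver  house|
|butterfly    |

Derivation:
Line 1: ['table', 'water'] (min_width=11, slack=2)
Line 2: ['light', 'display'] (min_width=13, slack=0)
Line 3: ['journey'] (min_width=7, slack=6)
Line 4: ['chemistry', 'bus'] (min_width=13, slack=0)
Line 5: ['progress'] (min_width=8, slack=5)
Line 6: ['version', 'why'] (min_width=11, slack=2)
Line 7: ['big', 'of', 'run'] (min_width=10, slack=3)
Line 8: ['quickly'] (min_width=7, slack=6)
Line 9: ['silver', 'house'] (min_width=12, slack=1)
Line 10: ['butterfly'] (min_width=9, slack=4)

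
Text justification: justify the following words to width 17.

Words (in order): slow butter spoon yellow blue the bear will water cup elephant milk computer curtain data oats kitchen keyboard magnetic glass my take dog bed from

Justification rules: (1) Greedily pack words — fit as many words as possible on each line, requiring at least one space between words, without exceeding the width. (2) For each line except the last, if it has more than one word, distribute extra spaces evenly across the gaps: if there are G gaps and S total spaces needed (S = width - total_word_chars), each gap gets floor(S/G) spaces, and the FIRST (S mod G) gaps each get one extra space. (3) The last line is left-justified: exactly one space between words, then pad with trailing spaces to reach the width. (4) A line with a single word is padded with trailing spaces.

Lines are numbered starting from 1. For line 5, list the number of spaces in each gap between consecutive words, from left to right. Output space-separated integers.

Line 1: ['slow', 'butter', 'spoon'] (min_width=17, slack=0)
Line 2: ['yellow', 'blue', 'the'] (min_width=15, slack=2)
Line 3: ['bear', 'will', 'water'] (min_width=15, slack=2)
Line 4: ['cup', 'elephant', 'milk'] (min_width=17, slack=0)
Line 5: ['computer', 'curtain'] (min_width=16, slack=1)
Line 6: ['data', 'oats', 'kitchen'] (min_width=17, slack=0)
Line 7: ['keyboard', 'magnetic'] (min_width=17, slack=0)
Line 8: ['glass', 'my', 'take', 'dog'] (min_width=17, slack=0)
Line 9: ['bed', 'from'] (min_width=8, slack=9)

Answer: 2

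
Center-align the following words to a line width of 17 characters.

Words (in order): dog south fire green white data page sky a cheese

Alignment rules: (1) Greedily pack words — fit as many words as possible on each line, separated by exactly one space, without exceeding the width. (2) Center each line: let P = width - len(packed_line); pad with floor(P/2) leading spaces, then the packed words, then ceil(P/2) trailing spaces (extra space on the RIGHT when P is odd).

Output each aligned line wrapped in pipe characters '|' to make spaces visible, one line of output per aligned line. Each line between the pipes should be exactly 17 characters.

Line 1: ['dog', 'south', 'fire'] (min_width=14, slack=3)
Line 2: ['green', 'white', 'data'] (min_width=16, slack=1)
Line 3: ['page', 'sky', 'a', 'cheese'] (min_width=17, slack=0)

Answer: | dog south fire  |
|green white data |
|page sky a cheese|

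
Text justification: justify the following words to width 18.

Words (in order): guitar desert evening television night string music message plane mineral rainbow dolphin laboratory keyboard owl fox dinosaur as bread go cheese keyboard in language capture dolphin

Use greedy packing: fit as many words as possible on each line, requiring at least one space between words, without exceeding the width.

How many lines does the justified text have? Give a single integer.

Line 1: ['guitar', 'desert'] (min_width=13, slack=5)
Line 2: ['evening', 'television'] (min_width=18, slack=0)
Line 3: ['night', 'string', 'music'] (min_width=18, slack=0)
Line 4: ['message', 'plane'] (min_width=13, slack=5)
Line 5: ['mineral', 'rainbow'] (min_width=15, slack=3)
Line 6: ['dolphin', 'laboratory'] (min_width=18, slack=0)
Line 7: ['keyboard', 'owl', 'fox'] (min_width=16, slack=2)
Line 8: ['dinosaur', 'as', 'bread'] (min_width=17, slack=1)
Line 9: ['go', 'cheese', 'keyboard'] (min_width=18, slack=0)
Line 10: ['in', 'language'] (min_width=11, slack=7)
Line 11: ['capture', 'dolphin'] (min_width=15, slack=3)
Total lines: 11

Answer: 11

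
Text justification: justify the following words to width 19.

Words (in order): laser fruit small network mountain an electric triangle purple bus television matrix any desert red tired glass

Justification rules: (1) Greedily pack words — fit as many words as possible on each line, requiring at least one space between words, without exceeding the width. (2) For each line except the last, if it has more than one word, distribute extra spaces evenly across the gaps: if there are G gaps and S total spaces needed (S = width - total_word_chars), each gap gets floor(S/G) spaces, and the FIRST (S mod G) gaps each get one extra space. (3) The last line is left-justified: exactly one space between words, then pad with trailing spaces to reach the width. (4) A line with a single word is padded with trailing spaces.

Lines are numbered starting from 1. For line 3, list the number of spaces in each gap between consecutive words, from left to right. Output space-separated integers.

Answer: 3

Derivation:
Line 1: ['laser', 'fruit', 'small'] (min_width=17, slack=2)
Line 2: ['network', 'mountain', 'an'] (min_width=19, slack=0)
Line 3: ['electric', 'triangle'] (min_width=17, slack=2)
Line 4: ['purple', 'bus'] (min_width=10, slack=9)
Line 5: ['television', 'matrix'] (min_width=17, slack=2)
Line 6: ['any', 'desert', 'red'] (min_width=14, slack=5)
Line 7: ['tired', 'glass'] (min_width=11, slack=8)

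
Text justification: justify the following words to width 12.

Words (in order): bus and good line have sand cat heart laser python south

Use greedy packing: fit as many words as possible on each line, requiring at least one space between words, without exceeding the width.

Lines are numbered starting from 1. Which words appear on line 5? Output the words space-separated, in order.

Line 1: ['bus', 'and', 'good'] (min_width=12, slack=0)
Line 2: ['line', 'have'] (min_width=9, slack=3)
Line 3: ['sand', 'cat'] (min_width=8, slack=4)
Line 4: ['heart', 'laser'] (min_width=11, slack=1)
Line 5: ['python', 'south'] (min_width=12, slack=0)

Answer: python south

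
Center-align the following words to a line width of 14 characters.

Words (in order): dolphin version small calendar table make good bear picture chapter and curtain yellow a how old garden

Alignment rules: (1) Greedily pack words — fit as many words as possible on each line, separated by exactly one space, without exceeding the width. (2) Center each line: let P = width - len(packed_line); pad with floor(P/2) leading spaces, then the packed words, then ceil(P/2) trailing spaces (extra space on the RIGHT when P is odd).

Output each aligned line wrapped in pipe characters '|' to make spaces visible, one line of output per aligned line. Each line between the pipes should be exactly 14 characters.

Line 1: ['dolphin'] (min_width=7, slack=7)
Line 2: ['version', 'small'] (min_width=13, slack=1)
Line 3: ['calendar', 'table'] (min_width=14, slack=0)
Line 4: ['make', 'good', 'bear'] (min_width=14, slack=0)
Line 5: ['picture'] (min_width=7, slack=7)
Line 6: ['chapter', 'and'] (min_width=11, slack=3)
Line 7: ['curtain', 'yellow'] (min_width=14, slack=0)
Line 8: ['a', 'how', 'old'] (min_width=9, slack=5)
Line 9: ['garden'] (min_width=6, slack=8)

Answer: |   dolphin    |
|version small |
|calendar table|
|make good bear|
|   picture    |
| chapter and  |
|curtain yellow|
|  a how old   |
|    garden    |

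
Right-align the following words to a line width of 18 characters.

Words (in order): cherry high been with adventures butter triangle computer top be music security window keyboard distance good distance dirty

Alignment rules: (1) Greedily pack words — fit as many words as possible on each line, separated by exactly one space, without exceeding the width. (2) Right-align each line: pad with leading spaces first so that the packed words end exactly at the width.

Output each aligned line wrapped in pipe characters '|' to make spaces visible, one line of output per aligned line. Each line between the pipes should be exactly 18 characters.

Answer: |  cherry high been|
|   with adventures|
|   butter triangle|
|   computer top be|
|    music security|
|   window keyboard|
|     distance good|
|    distance dirty|

Derivation:
Line 1: ['cherry', 'high', 'been'] (min_width=16, slack=2)
Line 2: ['with', 'adventures'] (min_width=15, slack=3)
Line 3: ['butter', 'triangle'] (min_width=15, slack=3)
Line 4: ['computer', 'top', 'be'] (min_width=15, slack=3)
Line 5: ['music', 'security'] (min_width=14, slack=4)
Line 6: ['window', 'keyboard'] (min_width=15, slack=3)
Line 7: ['distance', 'good'] (min_width=13, slack=5)
Line 8: ['distance', 'dirty'] (min_width=14, slack=4)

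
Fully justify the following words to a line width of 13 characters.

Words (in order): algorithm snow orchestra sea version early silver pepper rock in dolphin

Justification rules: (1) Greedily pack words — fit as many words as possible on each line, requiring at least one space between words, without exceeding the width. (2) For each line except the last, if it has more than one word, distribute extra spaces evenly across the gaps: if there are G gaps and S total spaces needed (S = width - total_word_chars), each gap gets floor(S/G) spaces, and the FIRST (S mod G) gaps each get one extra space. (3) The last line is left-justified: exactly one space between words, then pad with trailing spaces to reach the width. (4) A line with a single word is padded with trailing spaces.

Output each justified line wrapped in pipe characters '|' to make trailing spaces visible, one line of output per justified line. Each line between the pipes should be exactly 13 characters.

Answer: |algorithm    |
|snow         |
|orchestra sea|
|version early|
|silver pepper|
|rock       in|
|dolphin      |

Derivation:
Line 1: ['algorithm'] (min_width=9, slack=4)
Line 2: ['snow'] (min_width=4, slack=9)
Line 3: ['orchestra', 'sea'] (min_width=13, slack=0)
Line 4: ['version', 'early'] (min_width=13, slack=0)
Line 5: ['silver', 'pepper'] (min_width=13, slack=0)
Line 6: ['rock', 'in'] (min_width=7, slack=6)
Line 7: ['dolphin'] (min_width=7, slack=6)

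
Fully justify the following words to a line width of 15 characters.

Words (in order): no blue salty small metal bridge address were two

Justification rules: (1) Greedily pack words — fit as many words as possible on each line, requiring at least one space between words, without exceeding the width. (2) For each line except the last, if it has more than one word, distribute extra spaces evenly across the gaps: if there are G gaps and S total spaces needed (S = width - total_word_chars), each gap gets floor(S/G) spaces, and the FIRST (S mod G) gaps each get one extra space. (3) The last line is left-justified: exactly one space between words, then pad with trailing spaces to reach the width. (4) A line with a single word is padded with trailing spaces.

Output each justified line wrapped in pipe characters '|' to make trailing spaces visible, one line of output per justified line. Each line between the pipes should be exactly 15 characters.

Line 1: ['no', 'blue', 'salty'] (min_width=13, slack=2)
Line 2: ['small', 'metal'] (min_width=11, slack=4)
Line 3: ['bridge', 'address'] (min_width=14, slack=1)
Line 4: ['were', 'two'] (min_width=8, slack=7)

Answer: |no  blue  salty|
|small     metal|
|bridge  address|
|were two       |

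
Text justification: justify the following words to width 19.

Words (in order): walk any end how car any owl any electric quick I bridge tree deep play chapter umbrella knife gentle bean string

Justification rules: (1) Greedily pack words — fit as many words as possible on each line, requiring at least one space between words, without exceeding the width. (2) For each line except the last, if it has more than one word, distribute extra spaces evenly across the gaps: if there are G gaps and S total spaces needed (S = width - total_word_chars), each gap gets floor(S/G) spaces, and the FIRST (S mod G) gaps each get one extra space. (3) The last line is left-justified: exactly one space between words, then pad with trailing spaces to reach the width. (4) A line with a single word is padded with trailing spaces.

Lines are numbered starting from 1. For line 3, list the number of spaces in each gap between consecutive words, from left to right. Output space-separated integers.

Line 1: ['walk', 'any', 'end', 'how'] (min_width=16, slack=3)
Line 2: ['car', 'any', 'owl', 'any'] (min_width=15, slack=4)
Line 3: ['electric', 'quick', 'I'] (min_width=16, slack=3)
Line 4: ['bridge', 'tree', 'deep'] (min_width=16, slack=3)
Line 5: ['play', 'chapter'] (min_width=12, slack=7)
Line 6: ['umbrella', 'knife'] (min_width=14, slack=5)
Line 7: ['gentle', 'bean', 'string'] (min_width=18, slack=1)

Answer: 3 2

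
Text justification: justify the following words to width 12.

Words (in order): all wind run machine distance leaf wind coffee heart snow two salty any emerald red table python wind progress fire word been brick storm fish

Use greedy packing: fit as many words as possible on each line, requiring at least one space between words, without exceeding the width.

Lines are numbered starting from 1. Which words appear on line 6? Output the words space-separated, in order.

Answer: snow two

Derivation:
Line 1: ['all', 'wind', 'run'] (min_width=12, slack=0)
Line 2: ['machine'] (min_width=7, slack=5)
Line 3: ['distance'] (min_width=8, slack=4)
Line 4: ['leaf', 'wind'] (min_width=9, slack=3)
Line 5: ['coffee', 'heart'] (min_width=12, slack=0)
Line 6: ['snow', 'two'] (min_width=8, slack=4)
Line 7: ['salty', 'any'] (min_width=9, slack=3)
Line 8: ['emerald', 'red'] (min_width=11, slack=1)
Line 9: ['table', 'python'] (min_width=12, slack=0)
Line 10: ['wind'] (min_width=4, slack=8)
Line 11: ['progress'] (min_width=8, slack=4)
Line 12: ['fire', 'word'] (min_width=9, slack=3)
Line 13: ['been', 'brick'] (min_width=10, slack=2)
Line 14: ['storm', 'fish'] (min_width=10, slack=2)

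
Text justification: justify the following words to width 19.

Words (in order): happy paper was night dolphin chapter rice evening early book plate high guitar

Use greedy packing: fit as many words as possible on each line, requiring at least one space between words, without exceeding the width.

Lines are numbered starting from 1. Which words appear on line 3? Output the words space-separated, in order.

Line 1: ['happy', 'paper', 'was'] (min_width=15, slack=4)
Line 2: ['night', 'dolphin'] (min_width=13, slack=6)
Line 3: ['chapter', 'rice'] (min_width=12, slack=7)
Line 4: ['evening', 'early', 'book'] (min_width=18, slack=1)
Line 5: ['plate', 'high', 'guitar'] (min_width=17, slack=2)

Answer: chapter rice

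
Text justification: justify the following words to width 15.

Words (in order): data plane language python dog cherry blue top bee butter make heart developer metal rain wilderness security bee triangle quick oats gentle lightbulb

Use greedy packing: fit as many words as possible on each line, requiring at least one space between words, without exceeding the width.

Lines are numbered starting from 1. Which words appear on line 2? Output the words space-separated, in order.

Answer: language python

Derivation:
Line 1: ['data', 'plane'] (min_width=10, slack=5)
Line 2: ['language', 'python'] (min_width=15, slack=0)
Line 3: ['dog', 'cherry', 'blue'] (min_width=15, slack=0)
Line 4: ['top', 'bee', 'butter'] (min_width=14, slack=1)
Line 5: ['make', 'heart'] (min_width=10, slack=5)
Line 6: ['developer', 'metal'] (min_width=15, slack=0)
Line 7: ['rain', 'wilderness'] (min_width=15, slack=0)
Line 8: ['security', 'bee'] (min_width=12, slack=3)
Line 9: ['triangle', 'quick'] (min_width=14, slack=1)
Line 10: ['oats', 'gentle'] (min_width=11, slack=4)
Line 11: ['lightbulb'] (min_width=9, slack=6)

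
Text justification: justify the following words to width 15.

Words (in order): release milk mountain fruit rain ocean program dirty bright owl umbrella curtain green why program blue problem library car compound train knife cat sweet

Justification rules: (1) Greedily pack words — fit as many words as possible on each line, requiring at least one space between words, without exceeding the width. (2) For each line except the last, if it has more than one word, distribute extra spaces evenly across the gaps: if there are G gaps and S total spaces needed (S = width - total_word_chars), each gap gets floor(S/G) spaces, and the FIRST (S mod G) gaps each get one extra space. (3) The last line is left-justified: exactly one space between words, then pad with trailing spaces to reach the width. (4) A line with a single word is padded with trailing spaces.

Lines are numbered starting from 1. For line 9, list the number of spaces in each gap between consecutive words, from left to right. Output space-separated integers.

Line 1: ['release', 'milk'] (min_width=12, slack=3)
Line 2: ['mountain', 'fruit'] (min_width=14, slack=1)
Line 3: ['rain', 'ocean'] (min_width=10, slack=5)
Line 4: ['program', 'dirty'] (min_width=13, slack=2)
Line 5: ['bright', 'owl'] (min_width=10, slack=5)
Line 6: ['umbrella'] (min_width=8, slack=7)
Line 7: ['curtain', 'green'] (min_width=13, slack=2)
Line 8: ['why', 'program'] (min_width=11, slack=4)
Line 9: ['blue', 'problem'] (min_width=12, slack=3)
Line 10: ['library', 'car'] (min_width=11, slack=4)
Line 11: ['compound', 'train'] (min_width=14, slack=1)
Line 12: ['knife', 'cat', 'sweet'] (min_width=15, slack=0)

Answer: 4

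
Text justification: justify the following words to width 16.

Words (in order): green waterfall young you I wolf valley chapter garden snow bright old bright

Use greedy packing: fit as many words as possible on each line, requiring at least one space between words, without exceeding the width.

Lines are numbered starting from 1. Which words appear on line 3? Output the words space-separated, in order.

Line 1: ['green', 'waterfall'] (min_width=15, slack=1)
Line 2: ['young', 'you', 'I', 'wolf'] (min_width=16, slack=0)
Line 3: ['valley', 'chapter'] (min_width=14, slack=2)
Line 4: ['garden', 'snow'] (min_width=11, slack=5)
Line 5: ['bright', 'old'] (min_width=10, slack=6)
Line 6: ['bright'] (min_width=6, slack=10)

Answer: valley chapter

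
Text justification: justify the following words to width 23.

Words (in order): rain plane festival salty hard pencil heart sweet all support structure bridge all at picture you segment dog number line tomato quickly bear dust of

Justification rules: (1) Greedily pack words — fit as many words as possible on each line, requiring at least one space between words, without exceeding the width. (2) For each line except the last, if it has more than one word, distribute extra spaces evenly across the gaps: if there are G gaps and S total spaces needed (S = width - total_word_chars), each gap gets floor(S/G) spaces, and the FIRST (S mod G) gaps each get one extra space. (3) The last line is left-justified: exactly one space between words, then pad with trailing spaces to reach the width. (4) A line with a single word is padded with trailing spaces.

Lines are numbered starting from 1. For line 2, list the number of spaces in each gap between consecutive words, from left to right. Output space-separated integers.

Answer: 1 1 1

Derivation:
Line 1: ['rain', 'plane', 'festival'] (min_width=19, slack=4)
Line 2: ['salty', 'hard', 'pencil', 'heart'] (min_width=23, slack=0)
Line 3: ['sweet', 'all', 'support'] (min_width=17, slack=6)
Line 4: ['structure', 'bridge', 'all', 'at'] (min_width=23, slack=0)
Line 5: ['picture', 'you', 'segment', 'dog'] (min_width=23, slack=0)
Line 6: ['number', 'line', 'tomato'] (min_width=18, slack=5)
Line 7: ['quickly', 'bear', 'dust', 'of'] (min_width=20, slack=3)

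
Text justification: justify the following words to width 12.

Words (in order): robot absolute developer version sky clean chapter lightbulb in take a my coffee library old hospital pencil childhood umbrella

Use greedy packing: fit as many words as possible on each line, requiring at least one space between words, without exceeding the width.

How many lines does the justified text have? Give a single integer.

Line 1: ['robot'] (min_width=5, slack=7)
Line 2: ['absolute'] (min_width=8, slack=4)
Line 3: ['developer'] (min_width=9, slack=3)
Line 4: ['version', 'sky'] (min_width=11, slack=1)
Line 5: ['clean'] (min_width=5, slack=7)
Line 6: ['chapter'] (min_width=7, slack=5)
Line 7: ['lightbulb', 'in'] (min_width=12, slack=0)
Line 8: ['take', 'a', 'my'] (min_width=9, slack=3)
Line 9: ['coffee'] (min_width=6, slack=6)
Line 10: ['library', 'old'] (min_width=11, slack=1)
Line 11: ['hospital'] (min_width=8, slack=4)
Line 12: ['pencil'] (min_width=6, slack=6)
Line 13: ['childhood'] (min_width=9, slack=3)
Line 14: ['umbrella'] (min_width=8, slack=4)
Total lines: 14

Answer: 14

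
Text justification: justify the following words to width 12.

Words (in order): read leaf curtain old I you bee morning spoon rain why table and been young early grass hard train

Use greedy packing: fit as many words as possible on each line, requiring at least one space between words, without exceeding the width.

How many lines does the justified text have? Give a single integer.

Line 1: ['read', 'leaf'] (min_width=9, slack=3)
Line 2: ['curtain', 'old'] (min_width=11, slack=1)
Line 3: ['I', 'you', 'bee'] (min_width=9, slack=3)
Line 4: ['morning'] (min_width=7, slack=5)
Line 5: ['spoon', 'rain'] (min_width=10, slack=2)
Line 6: ['why', 'table'] (min_width=9, slack=3)
Line 7: ['and', 'been'] (min_width=8, slack=4)
Line 8: ['young', 'early'] (min_width=11, slack=1)
Line 9: ['grass', 'hard'] (min_width=10, slack=2)
Line 10: ['train'] (min_width=5, slack=7)
Total lines: 10

Answer: 10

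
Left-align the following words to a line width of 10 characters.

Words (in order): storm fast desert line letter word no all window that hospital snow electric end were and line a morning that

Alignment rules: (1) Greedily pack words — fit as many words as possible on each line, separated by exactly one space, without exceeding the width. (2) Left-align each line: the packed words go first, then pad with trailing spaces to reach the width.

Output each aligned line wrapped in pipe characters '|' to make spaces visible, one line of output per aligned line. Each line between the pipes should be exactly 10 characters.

Line 1: ['storm', 'fast'] (min_width=10, slack=0)
Line 2: ['desert'] (min_width=6, slack=4)
Line 3: ['line'] (min_width=4, slack=6)
Line 4: ['letter'] (min_width=6, slack=4)
Line 5: ['word', 'no'] (min_width=7, slack=3)
Line 6: ['all', 'window'] (min_width=10, slack=0)
Line 7: ['that'] (min_width=4, slack=6)
Line 8: ['hospital'] (min_width=8, slack=2)
Line 9: ['snow'] (min_width=4, slack=6)
Line 10: ['electric'] (min_width=8, slack=2)
Line 11: ['end', 'were'] (min_width=8, slack=2)
Line 12: ['and', 'line', 'a'] (min_width=10, slack=0)
Line 13: ['morning'] (min_width=7, slack=3)
Line 14: ['that'] (min_width=4, slack=6)

Answer: |storm fast|
|desert    |
|line      |
|letter    |
|word no   |
|all window|
|that      |
|hospital  |
|snow      |
|electric  |
|end were  |
|and line a|
|morning   |
|that      |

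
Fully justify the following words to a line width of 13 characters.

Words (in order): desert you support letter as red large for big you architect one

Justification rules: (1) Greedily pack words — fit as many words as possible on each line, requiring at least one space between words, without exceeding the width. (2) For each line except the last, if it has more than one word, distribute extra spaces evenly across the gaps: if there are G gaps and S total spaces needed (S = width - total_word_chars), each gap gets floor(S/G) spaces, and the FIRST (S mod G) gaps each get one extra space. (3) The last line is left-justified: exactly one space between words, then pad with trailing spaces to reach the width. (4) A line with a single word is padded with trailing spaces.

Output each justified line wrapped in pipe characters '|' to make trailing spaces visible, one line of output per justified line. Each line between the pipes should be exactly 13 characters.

Line 1: ['desert', 'you'] (min_width=10, slack=3)
Line 2: ['support'] (min_width=7, slack=6)
Line 3: ['letter', 'as', 'red'] (min_width=13, slack=0)
Line 4: ['large', 'for', 'big'] (min_width=13, slack=0)
Line 5: ['you', 'architect'] (min_width=13, slack=0)
Line 6: ['one'] (min_width=3, slack=10)

Answer: |desert    you|
|support      |
|letter as red|
|large for big|
|you architect|
|one          |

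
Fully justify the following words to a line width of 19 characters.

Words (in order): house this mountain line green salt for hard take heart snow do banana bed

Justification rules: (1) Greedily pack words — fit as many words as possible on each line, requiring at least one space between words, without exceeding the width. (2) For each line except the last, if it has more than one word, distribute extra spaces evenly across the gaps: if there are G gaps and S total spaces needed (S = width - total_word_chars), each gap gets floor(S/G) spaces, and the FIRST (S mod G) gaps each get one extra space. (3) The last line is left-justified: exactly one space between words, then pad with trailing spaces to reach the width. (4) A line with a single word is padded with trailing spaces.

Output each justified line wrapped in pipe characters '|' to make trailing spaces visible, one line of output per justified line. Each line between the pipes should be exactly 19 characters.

Answer: |house this mountain|
|line green salt for|
|hard   take   heart|
|snow do banana bed |

Derivation:
Line 1: ['house', 'this', 'mountain'] (min_width=19, slack=0)
Line 2: ['line', 'green', 'salt', 'for'] (min_width=19, slack=0)
Line 3: ['hard', 'take', 'heart'] (min_width=15, slack=4)
Line 4: ['snow', 'do', 'banana', 'bed'] (min_width=18, slack=1)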